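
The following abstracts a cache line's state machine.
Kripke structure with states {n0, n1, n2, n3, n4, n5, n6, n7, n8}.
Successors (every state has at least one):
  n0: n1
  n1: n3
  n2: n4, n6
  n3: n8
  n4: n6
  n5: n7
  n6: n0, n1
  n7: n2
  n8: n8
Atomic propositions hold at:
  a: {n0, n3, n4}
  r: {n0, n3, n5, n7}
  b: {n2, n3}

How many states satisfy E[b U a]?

E[b U a]: least fixpoint, start Z0 = Sat(a) = {n0, n3, n4}, add states in Sat(b) with some successor in Z. Z1 = {n0, n2, n3, n4}; fixed.
Sat(E[b U a]) = {n0, n2, n3, n4}
|Sat(E[b U a])| = |{n0, n2, n3, n4}| = 4.

4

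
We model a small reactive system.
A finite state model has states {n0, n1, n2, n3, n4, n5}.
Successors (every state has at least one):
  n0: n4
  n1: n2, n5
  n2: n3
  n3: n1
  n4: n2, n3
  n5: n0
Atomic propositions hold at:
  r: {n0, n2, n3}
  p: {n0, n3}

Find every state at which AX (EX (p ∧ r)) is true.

Sat(p ∧ r) = {n0, n3}
Sat(EX (p ∧ r)) = {s : some successor in {n0, n3}} = {n2, n4, n5}
Sat(AX (EX (p ∧ r))) = {s : every successor in {n2, n4, n5}} = {n0, n1}

{n0, n1}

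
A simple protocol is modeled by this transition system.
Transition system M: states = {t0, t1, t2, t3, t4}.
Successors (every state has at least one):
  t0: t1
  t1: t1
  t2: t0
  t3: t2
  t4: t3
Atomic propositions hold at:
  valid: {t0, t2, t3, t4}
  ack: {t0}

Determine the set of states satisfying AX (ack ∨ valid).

{t2, t3, t4}

Sat(ack ∨ valid) = {t0, t2, t3, t4}
Sat(AX (ack ∨ valid)) = {s : every successor in {t0, t2, t3, t4}} = {t2, t3, t4}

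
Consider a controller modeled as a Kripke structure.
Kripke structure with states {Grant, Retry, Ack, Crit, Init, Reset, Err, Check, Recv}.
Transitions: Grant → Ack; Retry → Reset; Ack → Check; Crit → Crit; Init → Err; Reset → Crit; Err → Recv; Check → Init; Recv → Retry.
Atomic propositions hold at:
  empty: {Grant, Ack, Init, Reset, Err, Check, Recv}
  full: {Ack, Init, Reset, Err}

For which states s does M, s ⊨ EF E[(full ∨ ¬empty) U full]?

Sat(¬empty) = {Retry, Crit}
Sat(full ∨ ¬empty) = {Retry, Ack, Crit, Init, Reset, Err}
E[(full ∨ ¬empty) U full]: least fixpoint, start Z0 = Sat(full) = {Ack, Init, Reset, Err}, add states in Sat(full ∨ ¬empty) with some successor in Z. Z1 = {Retry, Ack, Init, Reset, Err}; fixed.
Sat(E[(full ∨ ¬empty) U full]) = {Retry, Ack, Init, Reset, Err}
EF E[(full ∨ ¬empty) U full]: least fixpoint, start Z0 = {Retry, Ack, Init, Reset, Err}, add states with some successor in Z. Z1 = {Grant, Retry, Ack, Init, Reset, Err, Check, Recv}; fixed.
Sat(EF E[(full ∨ ¬empty) U full]) = {Grant, Retry, Ack, Init, Reset, Err, Check, Recv}

{Grant, Retry, Ack, Init, Reset, Err, Check, Recv}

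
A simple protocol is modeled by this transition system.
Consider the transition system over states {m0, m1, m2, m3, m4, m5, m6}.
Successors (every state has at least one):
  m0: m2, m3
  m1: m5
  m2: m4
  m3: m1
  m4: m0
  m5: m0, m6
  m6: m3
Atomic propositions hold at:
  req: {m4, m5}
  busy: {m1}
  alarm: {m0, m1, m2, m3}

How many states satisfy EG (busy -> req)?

Sat(busy -> req) = {m0, m2, m3, m4, m5, m6}
EG (busy -> req): greatest fixpoint, start Z0 = {m0, m2, m3, m4, m5, m6}, keep only states in Sat with some successor in Z. Z1 = {m0, m2, m4, m5, m6}; Z2 = {m0, m2, m4, m5}; fixed.
Sat(EG (busy -> req)) = {m0, m2, m4, m5}
|Sat(EG (busy -> req))| = |{m0, m2, m4, m5}| = 4.

4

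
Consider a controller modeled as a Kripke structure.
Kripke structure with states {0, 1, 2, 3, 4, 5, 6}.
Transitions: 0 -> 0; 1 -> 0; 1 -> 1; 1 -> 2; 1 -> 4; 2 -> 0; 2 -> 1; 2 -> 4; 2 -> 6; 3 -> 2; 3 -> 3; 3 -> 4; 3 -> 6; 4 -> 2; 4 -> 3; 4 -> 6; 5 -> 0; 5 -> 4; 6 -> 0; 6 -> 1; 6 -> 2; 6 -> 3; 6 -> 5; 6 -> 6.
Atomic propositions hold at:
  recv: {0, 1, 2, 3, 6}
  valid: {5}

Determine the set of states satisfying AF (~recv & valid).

{5}

Sat(~recv) = {4, 5}
Sat(~recv & valid) = {5}
AF (~recv & valid): least fixpoint, start Z0 = {5}, add states with every successor in Z. Already a fixed point.
Sat(AF (~recv & valid)) = {5}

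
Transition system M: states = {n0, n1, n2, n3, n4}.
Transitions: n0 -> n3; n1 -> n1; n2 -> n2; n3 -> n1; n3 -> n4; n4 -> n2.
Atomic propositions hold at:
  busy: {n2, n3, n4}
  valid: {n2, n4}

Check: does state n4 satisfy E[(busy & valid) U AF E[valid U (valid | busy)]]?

Sat(busy & valid) = {n2, n4}
Sat(valid | busy) = {n2, n3, n4}
E[valid U (valid | busy)]: least fixpoint, start Z0 = Sat((valid | busy)) = {n2, n3, n4}, add states in Sat(valid) with some successor in Z. Already a fixed point.
Sat(E[valid U (valid | busy)]) = {n2, n3, n4}
AF E[valid U (valid | busy)]: least fixpoint, start Z0 = {n2, n3, n4}, add states with every successor in Z. Z1 = {n0, n2, n3, n4}; fixed.
Sat(AF E[valid U (valid | busy)]) = {n0, n2, n3, n4}
E[(busy & valid) U AF E[valid U (valid | busy)]]: least fixpoint, start Z0 = Sat(AF E[valid U (valid | busy)]) = {n0, n2, n3, n4}, add states in Sat(busy & valid) with some successor in Z. Already a fixed point.
Sat(E[(busy & valid) U AF E[valid U (valid | busy)]]) = {n0, n2, n3, n4}
n4 ∈ Sat(E[(busy & valid) U AF E[valid U (valid | busy)]]) = {n0, n2, n3, n4}, so the formula holds at n4.

Yes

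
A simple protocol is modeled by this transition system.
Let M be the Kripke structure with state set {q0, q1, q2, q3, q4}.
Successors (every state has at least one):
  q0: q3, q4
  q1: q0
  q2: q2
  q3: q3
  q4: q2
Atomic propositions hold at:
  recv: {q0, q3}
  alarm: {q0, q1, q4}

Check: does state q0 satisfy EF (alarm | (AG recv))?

AG recv: greatest fixpoint, start Z0 = {q0, q3}, keep only states in Sat with every successor in Z. Z1 = {q3}; fixed.
Sat(AG recv) = {q3}
Sat(alarm | (AG recv)) = {q0, q1, q3, q4}
EF (alarm | (AG recv)): least fixpoint, start Z0 = {q0, q1, q3, q4}, add states with some successor in Z. Already a fixed point.
Sat(EF (alarm | (AG recv))) = {q0, q1, q3, q4}
q0 ∈ Sat(EF (alarm | (AG recv))) = {q0, q1, q3, q4}, so the formula holds at q0.

Yes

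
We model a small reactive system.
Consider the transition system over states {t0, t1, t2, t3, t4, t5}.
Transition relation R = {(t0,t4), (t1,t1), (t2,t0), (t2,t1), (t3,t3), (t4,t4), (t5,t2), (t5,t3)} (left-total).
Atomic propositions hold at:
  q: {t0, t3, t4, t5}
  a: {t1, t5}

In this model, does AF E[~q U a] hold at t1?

Yes

Sat(~q) = {t1, t2}
E[~q U a]: least fixpoint, start Z0 = Sat(a) = {t1, t5}, add states in Sat(~q) with some successor in Z. Z1 = {t1, t2, t5}; fixed.
Sat(E[~q U a]) = {t1, t2, t5}
AF E[~q U a]: least fixpoint, start Z0 = {t1, t2, t5}, add states with every successor in Z. Already a fixed point.
Sat(AF E[~q U a]) = {t1, t2, t5}
t1 ∈ Sat(AF E[~q U a]) = {t1, t2, t5}, so the formula holds at t1.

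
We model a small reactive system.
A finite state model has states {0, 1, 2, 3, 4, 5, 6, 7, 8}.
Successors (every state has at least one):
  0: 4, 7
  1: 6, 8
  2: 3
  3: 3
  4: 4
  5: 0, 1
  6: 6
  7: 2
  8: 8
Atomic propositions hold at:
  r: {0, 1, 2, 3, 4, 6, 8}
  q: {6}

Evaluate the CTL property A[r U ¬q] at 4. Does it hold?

Yes

Sat(¬q) = {0, 1, 2, 3, 4, 5, 7, 8}
A[r U ¬q]: least fixpoint, start Z0 = Sat(¬q) = {0, 1, 2, 3, 4, 5, 7, 8}, add states in Sat(r) with every successor in Z. Already a fixed point.
Sat(A[r U ¬q]) = {0, 1, 2, 3, 4, 5, 7, 8}
4 ∈ Sat(A[r U ¬q]) = {0, 1, 2, 3, 4, 5, 7, 8}, so the formula holds at 4.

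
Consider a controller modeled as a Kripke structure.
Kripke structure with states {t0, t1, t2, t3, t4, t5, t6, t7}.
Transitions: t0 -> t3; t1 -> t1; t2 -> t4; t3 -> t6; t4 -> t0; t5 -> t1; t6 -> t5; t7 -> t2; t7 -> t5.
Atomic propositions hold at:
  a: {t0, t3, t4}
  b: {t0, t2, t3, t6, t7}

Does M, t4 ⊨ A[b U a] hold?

Yes

A[b U a]: least fixpoint, start Z0 = Sat(a) = {t0, t3, t4}, add states in Sat(b) with every successor in Z. Z1 = {t0, t2, t3, t4}; fixed.
Sat(A[b U a]) = {t0, t2, t3, t4}
t4 ∈ Sat(A[b U a]) = {t0, t2, t3, t4}, so the formula holds at t4.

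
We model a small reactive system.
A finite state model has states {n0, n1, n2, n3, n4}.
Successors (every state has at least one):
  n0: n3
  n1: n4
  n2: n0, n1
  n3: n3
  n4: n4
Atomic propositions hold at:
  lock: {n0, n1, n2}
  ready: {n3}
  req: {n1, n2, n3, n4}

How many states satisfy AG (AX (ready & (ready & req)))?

2

Sat(ready & req) = {n3}
Sat(ready & (ready & req)) = {n3}
Sat(AX (ready & (ready & req))) = {s : every successor in {n3}} = {n0, n3}
AG (AX (ready & (ready & req))): greatest fixpoint, start Z0 = {n0, n3}, keep only states in Sat with every successor in Z. Already a fixed point.
Sat(AG (AX (ready & (ready & req)))) = {n0, n3}
|Sat(AG (AX (ready & (ready & req))))| = |{n0, n3}| = 2.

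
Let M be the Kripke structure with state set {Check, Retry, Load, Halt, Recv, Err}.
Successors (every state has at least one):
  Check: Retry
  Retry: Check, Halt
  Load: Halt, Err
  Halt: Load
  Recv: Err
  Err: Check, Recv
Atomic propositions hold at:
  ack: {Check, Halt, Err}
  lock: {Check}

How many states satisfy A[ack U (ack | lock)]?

3

Sat(ack | lock) = {Check, Halt, Err}
A[ack U (ack | lock)]: least fixpoint, start Z0 = Sat((ack | lock)) = {Check, Halt, Err}, add states in Sat(ack) with every successor in Z. Already a fixed point.
Sat(A[ack U (ack | lock)]) = {Check, Halt, Err}
|Sat(A[ack U (ack | lock)])| = |{Check, Halt, Err}| = 3.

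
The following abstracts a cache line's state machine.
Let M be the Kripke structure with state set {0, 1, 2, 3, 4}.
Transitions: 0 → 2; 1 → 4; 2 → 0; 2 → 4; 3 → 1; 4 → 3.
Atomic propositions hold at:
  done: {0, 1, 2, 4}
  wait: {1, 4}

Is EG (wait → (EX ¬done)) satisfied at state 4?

No

Sat(¬done) = {3}
Sat(EX ¬done) = {s : some successor in {3}} = {4}
Sat(wait → (EX ¬done)) = {0, 2, 3, 4}
EG (wait → (EX ¬done)): greatest fixpoint, start Z0 = {0, 2, 3, 4}, keep only states in Sat with some successor in Z. Z1 = {0, 2, 4}; Z2 = {0, 2}; fixed.
Sat(EG (wait → (EX ¬done))) = {0, 2}
4 ∉ Sat(EG (wait → (EX ¬done))) = {0, 2}, so the formula does not hold at 4.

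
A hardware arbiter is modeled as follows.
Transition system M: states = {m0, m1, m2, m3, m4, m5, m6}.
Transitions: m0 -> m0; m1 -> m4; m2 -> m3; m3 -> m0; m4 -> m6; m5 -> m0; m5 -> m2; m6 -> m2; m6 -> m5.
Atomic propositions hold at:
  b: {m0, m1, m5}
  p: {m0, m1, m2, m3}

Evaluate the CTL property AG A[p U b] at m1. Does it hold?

A[p U b]: least fixpoint, start Z0 = Sat(b) = {m0, m1, m5}, add states in Sat(p) with every successor in Z. Z1 = {m0, m1, m3, m5}; Z2 = {m0, m1, m2, m3, m5}; fixed.
Sat(A[p U b]) = {m0, m1, m2, m3, m5}
AG A[p U b]: greatest fixpoint, start Z0 = {m0, m1, m2, m3, m5}, keep only states in Sat with every successor in Z. Z1 = {m0, m2, m3, m5}; fixed.
Sat(AG A[p U b]) = {m0, m2, m3, m5}
m1 ∉ Sat(AG A[p U b]) = {m0, m2, m3, m5}, so the formula does not hold at m1.

No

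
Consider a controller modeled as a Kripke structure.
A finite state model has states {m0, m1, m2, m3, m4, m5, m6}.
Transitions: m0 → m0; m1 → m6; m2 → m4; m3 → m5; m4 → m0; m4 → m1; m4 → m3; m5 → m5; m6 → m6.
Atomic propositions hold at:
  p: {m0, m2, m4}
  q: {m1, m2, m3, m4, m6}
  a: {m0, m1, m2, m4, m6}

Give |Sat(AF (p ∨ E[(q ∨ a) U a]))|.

Sat(q ∨ a) = {m0, m1, m2, m3, m4, m6}
E[(q ∨ a) U a]: least fixpoint, start Z0 = Sat(a) = {m0, m1, m2, m4, m6}, add states in Sat(q ∨ a) with some successor in Z. Already a fixed point.
Sat(E[(q ∨ a) U a]) = {m0, m1, m2, m4, m6}
Sat(p ∨ E[(q ∨ a) U a]) = {m0, m1, m2, m4, m6}
AF (p ∨ E[(q ∨ a) U a]): least fixpoint, start Z0 = {m0, m1, m2, m4, m6}, add states with every successor in Z. Already a fixed point.
Sat(AF (p ∨ E[(q ∨ a) U a])) = {m0, m1, m2, m4, m6}
|Sat(AF (p ∨ E[(q ∨ a) U a]))| = |{m0, m1, m2, m4, m6}| = 5.

5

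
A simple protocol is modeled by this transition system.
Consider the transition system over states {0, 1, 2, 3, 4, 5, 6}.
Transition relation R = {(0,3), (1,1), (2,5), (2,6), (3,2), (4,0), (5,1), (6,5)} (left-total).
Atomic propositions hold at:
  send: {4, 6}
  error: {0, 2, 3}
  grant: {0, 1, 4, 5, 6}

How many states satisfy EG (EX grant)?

4

Sat(EX grant) = {s : some successor in {0, 1, 4, 5, 6}} = {1, 2, 4, 5, 6}
EG (EX grant): greatest fixpoint, start Z0 = {1, 2, 4, 5, 6}, keep only states in Sat with some successor in Z. Z1 = {1, 2, 5, 6}; fixed.
Sat(EG (EX grant)) = {1, 2, 5, 6}
|Sat(EG (EX grant))| = |{1, 2, 5, 6}| = 4.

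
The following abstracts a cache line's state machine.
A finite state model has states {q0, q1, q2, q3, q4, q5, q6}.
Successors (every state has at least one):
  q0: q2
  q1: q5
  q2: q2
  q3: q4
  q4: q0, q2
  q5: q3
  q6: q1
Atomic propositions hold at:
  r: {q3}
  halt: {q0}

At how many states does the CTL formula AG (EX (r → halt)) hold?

4

Sat(r → halt) = {q0, q1, q2, q4, q5, q6}
Sat(EX (r → halt)) = {s : some successor in {q0, q1, q2, q4, q5, q6}} = {q0, q1, q2, q3, q4, q6}
AG (EX (r → halt)): greatest fixpoint, start Z0 = {q0, q1, q2, q3, q4, q6}, keep only states in Sat with every successor in Z. Z1 = {q0, q2, q3, q4, q6}; Z2 = {q0, q2, q3, q4}; fixed.
Sat(AG (EX (r → halt))) = {q0, q2, q3, q4}
|Sat(AG (EX (r → halt)))| = |{q0, q2, q3, q4}| = 4.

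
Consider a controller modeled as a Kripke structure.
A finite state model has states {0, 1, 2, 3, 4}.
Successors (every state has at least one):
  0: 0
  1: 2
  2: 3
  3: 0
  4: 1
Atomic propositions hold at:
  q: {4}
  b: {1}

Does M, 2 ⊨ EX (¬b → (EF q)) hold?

Sat(¬b) = {0, 2, 3, 4}
EF q: least fixpoint, start Z0 = {4}, add states with some successor in Z. Already a fixed point.
Sat(EF q) = {4}
Sat(¬b → (EF q)) = {1, 4}
Sat(EX (¬b → (EF q))) = {s : some successor in {1, 4}} = {4}
2 ∉ Sat(EX (¬b → (EF q))) = {4}, so the formula does not hold at 2.

No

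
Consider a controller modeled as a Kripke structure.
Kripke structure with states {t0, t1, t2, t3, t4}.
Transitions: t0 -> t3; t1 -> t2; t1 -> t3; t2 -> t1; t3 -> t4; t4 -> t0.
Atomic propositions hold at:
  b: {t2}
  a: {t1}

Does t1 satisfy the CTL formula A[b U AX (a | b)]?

Sat(a | b) = {t1, t2}
Sat(AX (a | b)) = {s : every successor in {t1, t2}} = {t2}
A[b U AX (a | b)]: least fixpoint, start Z0 = Sat(AX (a | b)) = {t2}, add states in Sat(b) with every successor in Z. Already a fixed point.
Sat(A[b U AX (a | b)]) = {t2}
t1 ∉ Sat(A[b U AX (a | b)]) = {t2}, so the formula does not hold at t1.

No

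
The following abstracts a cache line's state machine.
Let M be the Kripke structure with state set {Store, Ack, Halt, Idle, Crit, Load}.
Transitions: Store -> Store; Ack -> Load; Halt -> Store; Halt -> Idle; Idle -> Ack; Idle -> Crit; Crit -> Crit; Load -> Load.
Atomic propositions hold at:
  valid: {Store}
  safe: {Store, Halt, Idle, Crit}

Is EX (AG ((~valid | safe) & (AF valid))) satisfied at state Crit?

Sat(~valid) = {Ack, Halt, Idle, Crit, Load}
Sat(~valid | safe) = {Store, Ack, Halt, Idle, Crit, Load}
AF valid: least fixpoint, start Z0 = {Store}, add states with every successor in Z. Already a fixed point.
Sat(AF valid) = {Store}
Sat((~valid | safe) & (AF valid)) = {Store}
AG ((~valid | safe) & (AF valid)): greatest fixpoint, start Z0 = {Store}, keep only states in Sat with every successor in Z. Already a fixed point.
Sat(AG ((~valid | safe) & (AF valid))) = {Store}
Sat(EX (AG ((~valid | safe) & (AF valid)))) = {s : some successor in {Store}} = {Store, Halt}
Crit ∉ Sat(EX (AG ((~valid | safe) & (AF valid)))) = {Store, Halt}, so the formula does not hold at Crit.

No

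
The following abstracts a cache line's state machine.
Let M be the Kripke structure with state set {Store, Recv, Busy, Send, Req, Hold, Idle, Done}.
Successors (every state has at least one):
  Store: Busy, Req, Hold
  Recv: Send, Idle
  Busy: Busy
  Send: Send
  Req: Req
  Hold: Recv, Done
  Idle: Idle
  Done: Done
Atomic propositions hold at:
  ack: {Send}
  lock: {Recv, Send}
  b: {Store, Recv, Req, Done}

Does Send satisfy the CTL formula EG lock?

EG lock: greatest fixpoint, start Z0 = {Recv, Send}, keep only states in Sat with some successor in Z. Already a fixed point.
Sat(EG lock) = {Recv, Send}
Send ∈ Sat(EG lock) = {Recv, Send}, so the formula holds at Send.

Yes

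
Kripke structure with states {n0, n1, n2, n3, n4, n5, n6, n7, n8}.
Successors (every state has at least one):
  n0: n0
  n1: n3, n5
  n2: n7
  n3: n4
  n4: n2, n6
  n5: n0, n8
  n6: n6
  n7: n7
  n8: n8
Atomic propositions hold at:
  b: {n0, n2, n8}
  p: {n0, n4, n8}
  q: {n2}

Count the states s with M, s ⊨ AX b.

Sat(AX b) = {s : every successor in {n0, n2, n8}} = {n0, n5, n8}
|Sat(AX b)| = |{n0, n5, n8}| = 3.

3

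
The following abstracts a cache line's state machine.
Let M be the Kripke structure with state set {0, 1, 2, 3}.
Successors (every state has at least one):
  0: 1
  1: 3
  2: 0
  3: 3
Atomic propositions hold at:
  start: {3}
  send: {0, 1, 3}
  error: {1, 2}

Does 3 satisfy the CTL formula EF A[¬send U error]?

Sat(¬send) = {2}
A[¬send U error]: least fixpoint, start Z0 = Sat(error) = {1, 2}, add states in Sat(¬send) with every successor in Z. Already a fixed point.
Sat(A[¬send U error]) = {1, 2}
EF A[¬send U error]: least fixpoint, start Z0 = {1, 2}, add states with some successor in Z. Z1 = {0, 1, 2}; fixed.
Sat(EF A[¬send U error]) = {0, 1, 2}
3 ∉ Sat(EF A[¬send U error]) = {0, 1, 2}, so the formula does not hold at 3.

No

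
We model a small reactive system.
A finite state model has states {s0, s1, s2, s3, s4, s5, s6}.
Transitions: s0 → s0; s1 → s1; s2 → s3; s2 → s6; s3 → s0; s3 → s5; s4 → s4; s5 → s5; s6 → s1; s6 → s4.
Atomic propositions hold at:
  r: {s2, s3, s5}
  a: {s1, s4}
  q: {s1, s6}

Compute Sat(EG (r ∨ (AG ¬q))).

Sat(¬q) = {s0, s2, s3, s4, s5}
AG ¬q: greatest fixpoint, start Z0 = {s0, s2, s3, s4, s5}, keep only states in Sat with every successor in Z. Z1 = {s0, s3, s4, s5}; fixed.
Sat(AG ¬q) = {s0, s3, s4, s5}
Sat(r ∨ (AG ¬q)) = {s0, s2, s3, s4, s5}
EG (r ∨ (AG ¬q)): greatest fixpoint, start Z0 = {s0, s2, s3, s4, s5}, keep only states in Sat with some successor in Z. Already a fixed point.
Sat(EG (r ∨ (AG ¬q))) = {s0, s2, s3, s4, s5}

{s0, s2, s3, s4, s5}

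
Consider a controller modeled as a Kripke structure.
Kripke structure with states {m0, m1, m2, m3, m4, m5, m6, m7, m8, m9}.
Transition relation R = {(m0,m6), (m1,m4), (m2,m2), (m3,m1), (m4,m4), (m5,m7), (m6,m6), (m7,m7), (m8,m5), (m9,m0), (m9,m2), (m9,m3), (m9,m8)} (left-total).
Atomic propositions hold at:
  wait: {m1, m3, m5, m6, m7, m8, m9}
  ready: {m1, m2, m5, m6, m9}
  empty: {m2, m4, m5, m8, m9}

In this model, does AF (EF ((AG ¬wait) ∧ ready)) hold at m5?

Sat(¬wait) = {m0, m2, m4}
AG ¬wait: greatest fixpoint, start Z0 = {m0, m2, m4}, keep only states in Sat with every successor in Z. Z1 = {m2, m4}; fixed.
Sat(AG ¬wait) = {m2, m4}
Sat((AG ¬wait) ∧ ready) = {m2}
EF ((AG ¬wait) ∧ ready): least fixpoint, start Z0 = {m2}, add states with some successor in Z. Z1 = {m2, m9}; fixed.
Sat(EF ((AG ¬wait) ∧ ready)) = {m2, m9}
AF (EF ((AG ¬wait) ∧ ready)): least fixpoint, start Z0 = {m2, m9}, add states with every successor in Z. Already a fixed point.
Sat(AF (EF ((AG ¬wait) ∧ ready))) = {m2, m9}
m5 ∉ Sat(AF (EF ((AG ¬wait) ∧ ready))) = {m2, m9}, so the formula does not hold at m5.

No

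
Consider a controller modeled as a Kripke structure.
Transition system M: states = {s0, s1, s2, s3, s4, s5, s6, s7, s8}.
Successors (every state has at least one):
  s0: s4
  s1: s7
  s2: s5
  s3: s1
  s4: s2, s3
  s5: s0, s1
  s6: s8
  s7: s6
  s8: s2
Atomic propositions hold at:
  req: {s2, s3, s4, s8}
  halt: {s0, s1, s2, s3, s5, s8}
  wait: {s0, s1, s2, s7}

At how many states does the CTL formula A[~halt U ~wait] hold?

Sat(~halt) = {s4, s6, s7}
Sat(~wait) = {s3, s4, s5, s6, s8}
A[~halt U ~wait]: least fixpoint, start Z0 = Sat(~wait) = {s3, s4, s5, s6, s8}, add states in Sat(~halt) with every successor in Z. Z1 = {s3, s4, s5, s6, s7, s8}; fixed.
Sat(A[~halt U ~wait]) = {s3, s4, s5, s6, s7, s8}
|Sat(A[~halt U ~wait])| = |{s3, s4, s5, s6, s7, s8}| = 6.

6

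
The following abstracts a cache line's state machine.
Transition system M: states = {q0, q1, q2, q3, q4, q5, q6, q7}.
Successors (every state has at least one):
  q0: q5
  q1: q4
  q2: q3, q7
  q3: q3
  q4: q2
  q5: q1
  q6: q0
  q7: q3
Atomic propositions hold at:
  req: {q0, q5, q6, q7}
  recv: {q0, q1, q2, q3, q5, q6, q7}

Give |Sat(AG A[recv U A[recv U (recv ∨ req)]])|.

3

Sat(recv ∨ req) = {q0, q1, q2, q3, q5, q6, q7}
A[recv U (recv ∨ req)]: least fixpoint, start Z0 = Sat((recv ∨ req)) = {q0, q1, q2, q3, q5, q6, q7}, add states in Sat(recv) with every successor in Z. Already a fixed point.
Sat(A[recv U (recv ∨ req)]) = {q0, q1, q2, q3, q5, q6, q7}
A[recv U A[recv U (recv ∨ req)]]: least fixpoint, start Z0 = Sat(A[recv U (recv ∨ req)]) = {q0, q1, q2, q3, q5, q6, q7}, add states in Sat(recv) with every successor in Z. Already a fixed point.
Sat(A[recv U A[recv U (recv ∨ req)]]) = {q0, q1, q2, q3, q5, q6, q7}
AG A[recv U A[recv U (recv ∨ req)]]: greatest fixpoint, start Z0 = {q0, q1, q2, q3, q5, q6, q7}, keep only states in Sat with every successor in Z. Z1 = {q0, q2, q3, q5, q6, q7}; Z2 = {q0, q2, q3, q6, q7}; Z3 = {q2, q3, q6, q7}; Z4 = {q2, q3, q7}; fixed.
Sat(AG A[recv U A[recv U (recv ∨ req)]]) = {q2, q3, q7}
|Sat(AG A[recv U A[recv U (recv ∨ req)]])| = |{q2, q3, q7}| = 3.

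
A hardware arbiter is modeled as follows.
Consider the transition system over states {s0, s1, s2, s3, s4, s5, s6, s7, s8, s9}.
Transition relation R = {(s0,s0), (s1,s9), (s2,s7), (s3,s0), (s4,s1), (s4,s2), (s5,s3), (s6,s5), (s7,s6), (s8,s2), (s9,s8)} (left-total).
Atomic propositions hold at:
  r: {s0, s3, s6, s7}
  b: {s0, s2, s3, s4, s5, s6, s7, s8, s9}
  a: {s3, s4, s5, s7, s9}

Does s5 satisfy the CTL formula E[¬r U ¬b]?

Sat(¬r) = {s1, s2, s4, s5, s8, s9}
Sat(¬b) = {s1}
E[¬r U ¬b]: least fixpoint, start Z0 = Sat(¬b) = {s1}, add states in Sat(¬r) with some successor in Z. Z1 = {s1, s4}; fixed.
Sat(E[¬r U ¬b]) = {s1, s4}
s5 ∉ Sat(E[¬r U ¬b]) = {s1, s4}, so the formula does not hold at s5.

No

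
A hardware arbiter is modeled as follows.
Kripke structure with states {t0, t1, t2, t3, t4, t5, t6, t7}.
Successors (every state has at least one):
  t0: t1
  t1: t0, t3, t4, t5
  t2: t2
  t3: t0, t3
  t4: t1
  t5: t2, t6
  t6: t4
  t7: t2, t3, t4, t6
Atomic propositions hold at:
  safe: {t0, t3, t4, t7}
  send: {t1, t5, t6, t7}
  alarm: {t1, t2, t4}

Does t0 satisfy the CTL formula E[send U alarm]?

E[send U alarm]: least fixpoint, start Z0 = Sat(alarm) = {t1, t2, t4}, add states in Sat(send) with some successor in Z. Z1 = {t1, t2, t4, t5, t6, t7}; fixed.
Sat(E[send U alarm]) = {t1, t2, t4, t5, t6, t7}
t0 ∉ Sat(E[send U alarm]) = {t1, t2, t4, t5, t6, t7}, so the formula does not hold at t0.

No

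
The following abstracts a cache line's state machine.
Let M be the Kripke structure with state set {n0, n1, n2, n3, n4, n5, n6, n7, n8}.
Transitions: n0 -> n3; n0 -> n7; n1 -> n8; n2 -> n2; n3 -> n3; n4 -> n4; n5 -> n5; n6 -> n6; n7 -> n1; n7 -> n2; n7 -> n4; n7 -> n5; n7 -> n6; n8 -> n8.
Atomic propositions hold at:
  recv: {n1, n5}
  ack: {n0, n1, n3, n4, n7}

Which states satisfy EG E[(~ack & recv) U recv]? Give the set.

{n5}

Sat(~ack) = {n2, n5, n6, n8}
Sat(~ack & recv) = {n5}
E[(~ack & recv) U recv]: least fixpoint, start Z0 = Sat(recv) = {n1, n5}, add states in Sat(~ack & recv) with some successor in Z. Already a fixed point.
Sat(E[(~ack & recv) U recv]) = {n1, n5}
EG E[(~ack & recv) U recv]: greatest fixpoint, start Z0 = {n1, n5}, keep only states in Sat with some successor in Z. Z1 = {n5}; fixed.
Sat(EG E[(~ack & recv) U recv]) = {n5}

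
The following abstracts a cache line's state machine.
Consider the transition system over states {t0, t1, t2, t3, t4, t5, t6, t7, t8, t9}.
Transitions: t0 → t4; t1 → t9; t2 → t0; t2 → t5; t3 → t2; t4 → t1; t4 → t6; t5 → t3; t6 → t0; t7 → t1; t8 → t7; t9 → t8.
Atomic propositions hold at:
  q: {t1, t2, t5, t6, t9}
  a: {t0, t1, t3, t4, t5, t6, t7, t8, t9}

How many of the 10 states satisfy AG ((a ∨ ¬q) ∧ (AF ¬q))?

7

Sat(¬q) = {t0, t3, t4, t7, t8}
Sat(a ∨ ¬q) = {t0, t1, t3, t4, t5, t6, t7, t8, t9}
AF ¬q: least fixpoint, start Z0 = {t0, t3, t4, t7, t8}, add states with every successor in Z. Z1 = {t0, t3, t4, t5, t6, t7, t8, t9}; Z2 = {t0, t1, t2, t3, t4, t5, t6, t7, t8, t9}; fixed.
Sat(AF ¬q) = {t0, t1, t2, t3, t4, t5, t6, t7, t8, t9}
Sat((a ∨ ¬q) ∧ (AF ¬q)) = {t0, t1, t3, t4, t5, t6, t7, t8, t9}
AG ((a ∨ ¬q) ∧ (AF ¬q)): greatest fixpoint, start Z0 = {t0, t1, t3, t4, t5, t6, t7, t8, t9}, keep only states in Sat with every successor in Z. Z1 = {t0, t1, t4, t5, t6, t7, t8, t9}; Z2 = {t0, t1, t4, t6, t7, t8, t9}; fixed.
Sat(AG ((a ∨ ¬q) ∧ (AF ¬q))) = {t0, t1, t4, t6, t7, t8, t9}
|Sat(AG ((a ∨ ¬q) ∧ (AF ¬q)))| = |{t0, t1, t4, t6, t7, t8, t9}| = 7.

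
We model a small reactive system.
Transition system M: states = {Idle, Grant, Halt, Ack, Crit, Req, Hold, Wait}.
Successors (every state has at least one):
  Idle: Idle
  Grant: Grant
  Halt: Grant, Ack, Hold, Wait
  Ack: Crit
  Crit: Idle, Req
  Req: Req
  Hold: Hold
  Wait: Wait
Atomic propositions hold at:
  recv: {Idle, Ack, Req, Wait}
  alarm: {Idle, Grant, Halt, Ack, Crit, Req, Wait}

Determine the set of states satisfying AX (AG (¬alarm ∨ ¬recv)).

Sat(¬alarm) = {Hold}
Sat(¬recv) = {Grant, Halt, Crit, Hold}
Sat(¬alarm ∨ ¬recv) = {Grant, Halt, Crit, Hold}
AG (¬alarm ∨ ¬recv): greatest fixpoint, start Z0 = {Grant, Halt, Crit, Hold}, keep only states in Sat with every successor in Z. Z1 = {Grant, Hold}; fixed.
Sat(AG (¬alarm ∨ ¬recv)) = {Grant, Hold}
Sat(AX (AG (¬alarm ∨ ¬recv))) = {s : every successor in {Grant, Hold}} = {Grant, Hold}

{Grant, Hold}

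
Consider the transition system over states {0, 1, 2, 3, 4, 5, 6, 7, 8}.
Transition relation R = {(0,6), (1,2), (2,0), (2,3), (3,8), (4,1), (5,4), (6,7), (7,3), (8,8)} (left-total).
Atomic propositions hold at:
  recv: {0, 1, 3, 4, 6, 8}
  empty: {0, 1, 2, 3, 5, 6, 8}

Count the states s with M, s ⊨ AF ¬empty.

Sat(¬empty) = {4, 7}
AF ¬empty: least fixpoint, start Z0 = {4, 7}, add states with every successor in Z. Z1 = {4, 5, 6, 7}; Z2 = {0, 4, 5, 6, 7}; fixed.
Sat(AF ¬empty) = {0, 4, 5, 6, 7}
|Sat(AF ¬empty)| = |{0, 4, 5, 6, 7}| = 5.

5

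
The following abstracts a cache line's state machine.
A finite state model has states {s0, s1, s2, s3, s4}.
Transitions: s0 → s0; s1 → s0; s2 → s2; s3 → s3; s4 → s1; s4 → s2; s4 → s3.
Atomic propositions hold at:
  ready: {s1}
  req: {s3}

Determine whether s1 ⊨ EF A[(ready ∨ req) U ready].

Sat(ready ∨ req) = {s1, s3}
A[(ready ∨ req) U ready]: least fixpoint, start Z0 = Sat(ready) = {s1}, add states in Sat(ready ∨ req) with every successor in Z. Already a fixed point.
Sat(A[(ready ∨ req) U ready]) = {s1}
EF A[(ready ∨ req) U ready]: least fixpoint, start Z0 = {s1}, add states with some successor in Z. Z1 = {s1, s4}; fixed.
Sat(EF A[(ready ∨ req) U ready]) = {s1, s4}
s1 ∈ Sat(EF A[(ready ∨ req) U ready]) = {s1, s4}, so the formula holds at s1.

Yes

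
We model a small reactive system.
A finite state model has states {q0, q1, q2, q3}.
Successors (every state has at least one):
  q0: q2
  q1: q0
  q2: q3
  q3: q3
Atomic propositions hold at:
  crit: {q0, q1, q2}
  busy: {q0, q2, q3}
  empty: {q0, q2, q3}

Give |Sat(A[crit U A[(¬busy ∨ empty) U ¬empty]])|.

Sat(¬busy) = {q1}
Sat(¬busy ∨ empty) = {q0, q1, q2, q3}
Sat(¬empty) = {q1}
A[(¬busy ∨ empty) U ¬empty]: least fixpoint, start Z0 = Sat(¬empty) = {q1}, add states in Sat(¬busy ∨ empty) with every successor in Z. Already a fixed point.
Sat(A[(¬busy ∨ empty) U ¬empty]) = {q1}
A[crit U A[(¬busy ∨ empty) U ¬empty]]: least fixpoint, start Z0 = Sat(A[(¬busy ∨ empty) U ¬empty]) = {q1}, add states in Sat(crit) with every successor in Z. Already a fixed point.
Sat(A[crit U A[(¬busy ∨ empty) U ¬empty]]) = {q1}
|Sat(A[crit U A[(¬busy ∨ empty) U ¬empty]])| = |{q1}| = 1.

1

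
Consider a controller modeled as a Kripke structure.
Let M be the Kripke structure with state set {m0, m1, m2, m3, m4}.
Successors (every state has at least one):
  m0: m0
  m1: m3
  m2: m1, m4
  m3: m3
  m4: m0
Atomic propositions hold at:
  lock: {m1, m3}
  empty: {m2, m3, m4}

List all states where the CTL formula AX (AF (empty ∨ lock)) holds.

{m1, m2, m3}

Sat(empty ∨ lock) = {m1, m2, m3, m4}
AF (empty ∨ lock): least fixpoint, start Z0 = {m1, m2, m3, m4}, add states with every successor in Z. Already a fixed point.
Sat(AF (empty ∨ lock)) = {m1, m2, m3, m4}
Sat(AX (AF (empty ∨ lock))) = {s : every successor in {m1, m2, m3, m4}} = {m1, m2, m3}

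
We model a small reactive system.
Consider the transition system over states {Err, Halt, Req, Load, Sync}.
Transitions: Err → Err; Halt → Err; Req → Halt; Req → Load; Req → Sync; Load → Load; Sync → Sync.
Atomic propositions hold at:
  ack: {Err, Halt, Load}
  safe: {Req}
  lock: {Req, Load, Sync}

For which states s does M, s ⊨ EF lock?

{Req, Load, Sync}

EF lock: least fixpoint, start Z0 = {Req, Load, Sync}, add states with some successor in Z. Already a fixed point.
Sat(EF lock) = {Req, Load, Sync}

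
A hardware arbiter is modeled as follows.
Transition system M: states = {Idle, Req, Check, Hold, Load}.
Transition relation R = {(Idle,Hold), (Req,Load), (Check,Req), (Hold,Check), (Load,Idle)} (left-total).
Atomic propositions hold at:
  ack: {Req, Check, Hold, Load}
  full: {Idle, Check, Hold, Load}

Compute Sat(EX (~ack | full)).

Sat(~ack) = {Idle}
Sat(~ack | full) = {Idle, Check, Hold, Load}
Sat(EX (~ack | full)) = {s : some successor in {Idle, Check, Hold, Load}} = {Idle, Req, Hold, Load}

{Idle, Req, Hold, Load}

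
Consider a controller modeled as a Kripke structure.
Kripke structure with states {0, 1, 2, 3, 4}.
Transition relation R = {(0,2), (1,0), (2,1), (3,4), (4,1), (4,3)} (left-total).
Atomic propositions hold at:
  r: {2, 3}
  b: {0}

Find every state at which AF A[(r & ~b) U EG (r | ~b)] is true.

Sat(~b) = {1, 2, 3, 4}
Sat(r & ~b) = {2, 3}
Sat(r | ~b) = {1, 2, 3, 4}
EG (r | ~b): greatest fixpoint, start Z0 = {1, 2, 3, 4}, keep only states in Sat with some successor in Z. Z1 = {2, 3, 4}; Z2 = {3, 4}; fixed.
Sat(EG (r | ~b)) = {3, 4}
A[(r & ~b) U EG (r | ~b)]: least fixpoint, start Z0 = Sat(EG (r | ~b)) = {3, 4}, add states in Sat(r & ~b) with every successor in Z. Already a fixed point.
Sat(A[(r & ~b) U EG (r | ~b)]) = {3, 4}
AF A[(r & ~b) U EG (r | ~b)]: least fixpoint, start Z0 = {3, 4}, add states with every successor in Z. Already a fixed point.
Sat(AF A[(r & ~b) U EG (r | ~b)]) = {3, 4}

{3, 4}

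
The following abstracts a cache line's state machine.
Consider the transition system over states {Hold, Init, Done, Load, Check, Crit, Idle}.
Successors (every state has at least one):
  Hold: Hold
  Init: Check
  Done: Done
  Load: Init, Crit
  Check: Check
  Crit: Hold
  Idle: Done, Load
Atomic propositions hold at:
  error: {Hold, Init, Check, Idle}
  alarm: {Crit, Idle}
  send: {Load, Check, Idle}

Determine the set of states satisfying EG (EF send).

EF send: least fixpoint, start Z0 = {Load, Check, Idle}, add states with some successor in Z. Z1 = {Init, Load, Check, Idle}; fixed.
Sat(EF send) = {Init, Load, Check, Idle}
EG (EF send): greatest fixpoint, start Z0 = {Init, Load, Check, Idle}, keep only states in Sat with some successor in Z. Already a fixed point.
Sat(EG (EF send)) = {Init, Load, Check, Idle}

{Init, Load, Check, Idle}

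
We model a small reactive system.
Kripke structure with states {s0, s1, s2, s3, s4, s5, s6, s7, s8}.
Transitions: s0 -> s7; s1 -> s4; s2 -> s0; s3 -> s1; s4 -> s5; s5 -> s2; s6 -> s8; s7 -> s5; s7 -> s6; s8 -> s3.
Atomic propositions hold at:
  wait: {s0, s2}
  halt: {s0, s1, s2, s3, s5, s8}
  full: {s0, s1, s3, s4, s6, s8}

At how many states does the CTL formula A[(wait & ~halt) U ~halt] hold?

Sat(~halt) = {s4, s6, s7}
Sat(wait & ~halt) = ∅
A[(wait & ~halt) U ~halt]: least fixpoint, start Z0 = Sat(~halt) = {s4, s6, s7}, add states in Sat(wait & ~halt) with every successor in Z. Already a fixed point.
Sat(A[(wait & ~halt) U ~halt]) = {s4, s6, s7}
|Sat(A[(wait & ~halt) U ~halt])| = |{s4, s6, s7}| = 3.

3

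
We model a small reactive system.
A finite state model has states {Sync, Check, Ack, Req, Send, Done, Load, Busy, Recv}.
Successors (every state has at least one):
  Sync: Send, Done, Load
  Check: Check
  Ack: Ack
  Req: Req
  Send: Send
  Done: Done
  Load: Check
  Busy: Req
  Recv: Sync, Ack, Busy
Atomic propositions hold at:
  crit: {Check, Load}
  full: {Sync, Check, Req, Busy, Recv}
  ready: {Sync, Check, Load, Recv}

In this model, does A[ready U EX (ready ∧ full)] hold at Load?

Yes

Sat(ready ∧ full) = {Sync, Check, Recv}
Sat(EX (ready ∧ full)) = {s : some successor in {Sync, Check, Recv}} = {Check, Load, Recv}
A[ready U EX (ready ∧ full)]: least fixpoint, start Z0 = Sat(EX (ready ∧ full)) = {Check, Load, Recv}, add states in Sat(ready) with every successor in Z. Already a fixed point.
Sat(A[ready U EX (ready ∧ full)]) = {Check, Load, Recv}
Load ∈ Sat(A[ready U EX (ready ∧ full)]) = {Check, Load, Recv}, so the formula holds at Load.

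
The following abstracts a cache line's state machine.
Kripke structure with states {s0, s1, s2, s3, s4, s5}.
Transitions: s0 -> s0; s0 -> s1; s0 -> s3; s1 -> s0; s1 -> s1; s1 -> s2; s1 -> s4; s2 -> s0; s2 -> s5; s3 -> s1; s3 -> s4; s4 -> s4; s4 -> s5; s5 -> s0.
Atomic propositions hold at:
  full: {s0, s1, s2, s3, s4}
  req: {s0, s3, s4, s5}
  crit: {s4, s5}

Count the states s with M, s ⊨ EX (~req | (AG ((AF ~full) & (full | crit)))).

3

Sat(~req) = {s1, s2}
Sat(~full) = {s5}
AF ~full: least fixpoint, start Z0 = {s5}, add states with every successor in Z. Already a fixed point.
Sat(AF ~full) = {s5}
Sat(full | crit) = {s0, s1, s2, s3, s4, s5}
Sat((AF ~full) & (full | crit)) = {s5}
AG ((AF ~full) & (full | crit)): greatest fixpoint, start Z0 = {s5}, keep only states in Sat with every successor in Z. Z1 = ∅; fixed.
Sat(AG ((AF ~full) & (full | crit))) = ∅
Sat(~req | (AG ((AF ~full) & (full | crit)))) = {s1, s2}
Sat(EX (~req | (AG ((AF ~full) & (full | crit))))) = {s : some successor in {s1, s2}} = {s0, s1, s3}
|Sat(EX (~req | (AG ((AF ~full) & (full | crit)))))| = |{s0, s1, s3}| = 3.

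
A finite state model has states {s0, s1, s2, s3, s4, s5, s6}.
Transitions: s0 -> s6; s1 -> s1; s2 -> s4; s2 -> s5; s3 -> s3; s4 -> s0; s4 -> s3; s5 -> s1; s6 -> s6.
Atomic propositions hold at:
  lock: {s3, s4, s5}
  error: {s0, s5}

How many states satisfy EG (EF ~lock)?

Sat(~lock) = {s0, s1, s2, s6}
EF ~lock: least fixpoint, start Z0 = {s0, s1, s2, s6}, add states with some successor in Z. Z1 = {s0, s1, s2, s4, s5, s6}; fixed.
Sat(EF ~lock) = {s0, s1, s2, s4, s5, s6}
EG (EF ~lock): greatest fixpoint, start Z0 = {s0, s1, s2, s4, s5, s6}, keep only states in Sat with some successor in Z. Already a fixed point.
Sat(EG (EF ~lock)) = {s0, s1, s2, s4, s5, s6}
|Sat(EG (EF ~lock))| = |{s0, s1, s2, s4, s5, s6}| = 6.

6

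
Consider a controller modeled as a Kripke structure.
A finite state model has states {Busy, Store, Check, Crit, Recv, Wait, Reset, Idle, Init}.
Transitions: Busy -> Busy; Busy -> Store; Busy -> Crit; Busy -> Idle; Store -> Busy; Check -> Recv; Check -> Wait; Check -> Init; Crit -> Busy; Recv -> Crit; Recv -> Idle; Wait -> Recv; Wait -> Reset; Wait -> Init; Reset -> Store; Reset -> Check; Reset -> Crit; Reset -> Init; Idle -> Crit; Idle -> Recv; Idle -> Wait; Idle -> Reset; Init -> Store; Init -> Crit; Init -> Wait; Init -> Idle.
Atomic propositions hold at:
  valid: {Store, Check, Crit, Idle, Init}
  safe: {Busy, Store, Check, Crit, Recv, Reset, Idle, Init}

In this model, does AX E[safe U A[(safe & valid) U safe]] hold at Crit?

Yes

Sat(safe & valid) = {Store, Check, Crit, Idle, Init}
A[(safe & valid) U safe]: least fixpoint, start Z0 = Sat(safe) = {Busy, Store, Check, Crit, Recv, Reset, Idle, Init}, add states in Sat(safe & valid) with every successor in Z. Already a fixed point.
Sat(A[(safe & valid) U safe]) = {Busy, Store, Check, Crit, Recv, Reset, Idle, Init}
E[safe U A[(safe & valid) U safe]]: least fixpoint, start Z0 = Sat(A[(safe & valid) U safe]) = {Busy, Store, Check, Crit, Recv, Reset, Idle, Init}, add states in Sat(safe) with some successor in Z. Already a fixed point.
Sat(E[safe U A[(safe & valid) U safe]]) = {Busy, Store, Check, Crit, Recv, Reset, Idle, Init}
Sat(AX E[safe U A[(safe & valid) U safe]]) = {s : every successor in {Busy, Store, Check, Crit, Recv, Reset, Idle, Init}} = {Busy, Store, Crit, Recv, Wait, Reset}
Crit ∈ Sat(AX E[safe U A[(safe & valid) U safe]]) = {Busy, Store, Crit, Recv, Wait, Reset}, so the formula holds at Crit.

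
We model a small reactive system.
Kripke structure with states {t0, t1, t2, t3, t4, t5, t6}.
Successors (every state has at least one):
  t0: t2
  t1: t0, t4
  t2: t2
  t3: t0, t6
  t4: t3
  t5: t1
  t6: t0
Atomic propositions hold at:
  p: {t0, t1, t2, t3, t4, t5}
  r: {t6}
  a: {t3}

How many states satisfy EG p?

EG p: greatest fixpoint, start Z0 = {t0, t1, t2, t3, t4, t5}, keep only states in Sat with some successor in Z. Already a fixed point.
Sat(EG p) = {t0, t1, t2, t3, t4, t5}
|Sat(EG p)| = |{t0, t1, t2, t3, t4, t5}| = 6.

6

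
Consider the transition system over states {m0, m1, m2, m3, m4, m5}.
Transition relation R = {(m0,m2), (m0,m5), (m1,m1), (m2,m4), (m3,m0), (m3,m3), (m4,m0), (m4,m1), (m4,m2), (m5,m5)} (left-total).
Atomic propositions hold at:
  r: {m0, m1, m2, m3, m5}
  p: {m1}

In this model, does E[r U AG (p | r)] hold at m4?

No

Sat(p | r) = {m0, m1, m2, m3, m5}
AG (p | r): greatest fixpoint, start Z0 = {m0, m1, m2, m3, m5}, keep only states in Sat with every successor in Z. Z1 = {m0, m1, m3, m5}; Z2 = {m1, m3, m5}; Z3 = {m1, m5}; fixed.
Sat(AG (p | r)) = {m1, m5}
E[r U AG (p | r)]: least fixpoint, start Z0 = Sat(AG (p | r)) = {m1, m5}, add states in Sat(r) with some successor in Z. Z1 = {m0, m1, m5}; Z2 = {m0, m1, m3, m5}; fixed.
Sat(E[r U AG (p | r)]) = {m0, m1, m3, m5}
m4 ∉ Sat(E[r U AG (p | r)]) = {m0, m1, m3, m5}, so the formula does not hold at m4.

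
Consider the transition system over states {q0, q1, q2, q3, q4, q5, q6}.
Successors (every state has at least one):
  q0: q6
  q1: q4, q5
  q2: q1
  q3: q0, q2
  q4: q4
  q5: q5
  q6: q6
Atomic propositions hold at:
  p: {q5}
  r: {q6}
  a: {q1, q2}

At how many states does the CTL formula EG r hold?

EG r: greatest fixpoint, start Z0 = {q6}, keep only states in Sat with some successor in Z. Already a fixed point.
Sat(EG r) = {q6}
|Sat(EG r)| = |{q6}| = 1.

1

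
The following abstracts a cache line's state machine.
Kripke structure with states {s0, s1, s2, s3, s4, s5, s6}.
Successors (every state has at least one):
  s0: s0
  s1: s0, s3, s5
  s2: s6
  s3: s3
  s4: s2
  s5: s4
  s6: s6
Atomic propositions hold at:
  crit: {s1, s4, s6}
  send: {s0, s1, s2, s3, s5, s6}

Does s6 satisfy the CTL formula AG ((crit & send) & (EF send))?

Sat(crit & send) = {s1, s6}
EF send: least fixpoint, start Z0 = {s0, s1, s2, s3, s5, s6}, add states with some successor in Z. Z1 = {s0, s1, s2, s3, s4, s5, s6}; fixed.
Sat(EF send) = {s0, s1, s2, s3, s4, s5, s6}
Sat((crit & send) & (EF send)) = {s1, s6}
AG ((crit & send) & (EF send)): greatest fixpoint, start Z0 = {s1, s6}, keep only states in Sat with every successor in Z. Z1 = {s6}; fixed.
Sat(AG ((crit & send) & (EF send))) = {s6}
s6 ∈ Sat(AG ((crit & send) & (EF send))) = {s6}, so the formula holds at s6.

Yes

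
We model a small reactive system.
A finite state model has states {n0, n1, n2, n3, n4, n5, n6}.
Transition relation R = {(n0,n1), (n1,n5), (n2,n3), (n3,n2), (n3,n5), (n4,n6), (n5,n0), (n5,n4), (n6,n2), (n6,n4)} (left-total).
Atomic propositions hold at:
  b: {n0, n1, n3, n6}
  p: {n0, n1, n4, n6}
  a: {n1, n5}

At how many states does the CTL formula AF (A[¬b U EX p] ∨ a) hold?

Sat(¬b) = {n2, n4, n5}
Sat(EX p) = {s : some successor in {n0, n1, n4, n6}} = {n0, n4, n5, n6}
A[¬b U EX p]: least fixpoint, start Z0 = Sat(EX p) = {n0, n4, n5, n6}, add states in Sat(¬b) with every successor in Z. Already a fixed point.
Sat(A[¬b U EX p]) = {n0, n4, n5, n6}
Sat(A[¬b U EX p] ∨ a) = {n0, n1, n4, n5, n6}
AF (A[¬b U EX p] ∨ a): least fixpoint, start Z0 = {n0, n1, n4, n5, n6}, add states with every successor in Z. Already a fixed point.
Sat(AF (A[¬b U EX p] ∨ a)) = {n0, n1, n4, n5, n6}
|Sat(AF (A[¬b U EX p] ∨ a))| = |{n0, n1, n4, n5, n6}| = 5.

5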